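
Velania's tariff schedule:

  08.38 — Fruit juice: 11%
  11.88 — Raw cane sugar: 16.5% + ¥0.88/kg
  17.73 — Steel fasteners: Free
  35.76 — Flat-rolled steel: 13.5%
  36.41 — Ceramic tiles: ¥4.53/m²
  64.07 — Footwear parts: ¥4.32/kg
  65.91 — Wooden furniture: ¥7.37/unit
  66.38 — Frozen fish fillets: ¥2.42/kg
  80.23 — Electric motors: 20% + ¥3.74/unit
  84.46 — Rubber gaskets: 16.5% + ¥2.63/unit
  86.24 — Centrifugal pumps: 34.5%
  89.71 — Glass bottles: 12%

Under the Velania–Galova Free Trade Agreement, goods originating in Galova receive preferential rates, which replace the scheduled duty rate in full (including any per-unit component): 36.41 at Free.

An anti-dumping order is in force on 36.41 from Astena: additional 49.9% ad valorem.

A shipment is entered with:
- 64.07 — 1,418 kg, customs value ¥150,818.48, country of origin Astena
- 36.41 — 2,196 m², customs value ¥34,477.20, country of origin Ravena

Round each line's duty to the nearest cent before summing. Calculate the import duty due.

¥16,073.64

Line 1 (64.07, Astena, 1,418 kg, ¥150,818.48):
Base rate for 64.07 is ¥4.32/kg.
Duty = 1,418 × ¥4.32 = ¥6,125.76.
Line 2 (36.41, Ravena, 2,196 m², ¥34,477.20):
Base rate for 36.41 is ¥4.53/m².
36.41 has an FTA preferential rate, but origin Ravena is not Galova; base rate stands.
The additional-duty order on 36.41 targets Astena, not Ravena; it does not apply.
Duty = 2,196 × ¥4.53 = ¥9,947.88.
Total = ¥6,125.76 + ¥9,947.88 = ¥16,073.64.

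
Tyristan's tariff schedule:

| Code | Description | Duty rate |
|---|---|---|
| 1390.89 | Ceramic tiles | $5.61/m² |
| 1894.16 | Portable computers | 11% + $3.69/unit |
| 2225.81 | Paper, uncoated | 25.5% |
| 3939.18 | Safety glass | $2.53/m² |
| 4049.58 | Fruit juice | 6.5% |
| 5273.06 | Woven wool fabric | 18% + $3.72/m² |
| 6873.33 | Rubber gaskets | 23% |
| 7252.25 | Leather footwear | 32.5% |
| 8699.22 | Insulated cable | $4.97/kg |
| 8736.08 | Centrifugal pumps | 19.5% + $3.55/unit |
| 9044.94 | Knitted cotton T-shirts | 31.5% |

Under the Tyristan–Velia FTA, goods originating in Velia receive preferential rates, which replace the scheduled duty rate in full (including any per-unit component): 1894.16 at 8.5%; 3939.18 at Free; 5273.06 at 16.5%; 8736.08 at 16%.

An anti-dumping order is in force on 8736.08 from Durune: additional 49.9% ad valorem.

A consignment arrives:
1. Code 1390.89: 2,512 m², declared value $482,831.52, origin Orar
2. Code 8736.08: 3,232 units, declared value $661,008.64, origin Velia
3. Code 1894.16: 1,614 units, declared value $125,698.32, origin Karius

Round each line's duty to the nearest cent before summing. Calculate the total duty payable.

$139,636.18

Line 1 (1390.89, Orar, 2,512 m², $482,831.52):
Base rate for 1390.89 is $5.61/m².
Duty = 2,512 × $5.61 = $14,092.32.
Line 2 (8736.08, Velia, 3,232 units, $661,008.64):
Base rate for 8736.08 is 19.5% + $3.55/unit.
Origin Velia qualifies under the Tyristan–Velia agreement and 8736.08 is covered: preferential rate 16% applies instead.
The additional-duty order on 8736.08 targets Durune, not Velia; it does not apply.
Duty = $661,008.64 × 16% = $105,761.38.
Line 3 (1894.16, Karius, 1,614 units, $125,698.32):
Base rate for 1894.16 is 11% + $3.69/unit.
1894.16 has an FTA preferential rate, but origin Karius is not Velia; base rate stands.
Duty = $125,698.32 × 11% + 1,614 × $3.69 = $19,782.48.
Total = $14,092.32 + $105,761.38 + $19,782.48 = $139,636.18.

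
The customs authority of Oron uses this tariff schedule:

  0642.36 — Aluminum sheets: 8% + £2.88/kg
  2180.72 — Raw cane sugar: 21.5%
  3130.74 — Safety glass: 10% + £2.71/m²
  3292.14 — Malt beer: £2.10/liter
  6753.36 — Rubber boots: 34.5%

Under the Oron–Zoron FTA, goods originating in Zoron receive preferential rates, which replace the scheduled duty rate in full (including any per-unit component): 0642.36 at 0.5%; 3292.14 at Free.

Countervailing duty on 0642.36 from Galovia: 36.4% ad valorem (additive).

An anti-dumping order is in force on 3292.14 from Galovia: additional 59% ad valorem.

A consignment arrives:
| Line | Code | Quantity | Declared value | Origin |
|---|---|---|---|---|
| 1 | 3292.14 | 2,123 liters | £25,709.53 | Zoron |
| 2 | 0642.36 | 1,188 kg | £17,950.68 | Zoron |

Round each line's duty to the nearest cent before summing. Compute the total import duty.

£89.75

Line 1 (3292.14, Zoron, 2,123 liters, £25,709.53):
Base rate for 3292.14 is £2.10/liter.
Origin Zoron qualifies under the Oron–Zoron agreement and 3292.14 is covered: preferential rate Free applies instead.
The additional-duty order on 3292.14 targets Galovia, not Zoron; it does not apply.
Duty = £25,709.53 × 0% = £0.00.
Line 2 (0642.36, Zoron, 1,188 kg, £17,950.68):
Base rate for 0642.36 is 8% + £2.88/kg.
Origin Zoron qualifies under the Oron–Zoron agreement and 0642.36 is covered: preferential rate 0.5% applies instead.
The additional-duty order on 0642.36 targets Galovia, not Zoron; it does not apply.
Duty = £17,950.68 × 0.5% = £89.75.
Total = £0.00 + £89.75 = £89.75.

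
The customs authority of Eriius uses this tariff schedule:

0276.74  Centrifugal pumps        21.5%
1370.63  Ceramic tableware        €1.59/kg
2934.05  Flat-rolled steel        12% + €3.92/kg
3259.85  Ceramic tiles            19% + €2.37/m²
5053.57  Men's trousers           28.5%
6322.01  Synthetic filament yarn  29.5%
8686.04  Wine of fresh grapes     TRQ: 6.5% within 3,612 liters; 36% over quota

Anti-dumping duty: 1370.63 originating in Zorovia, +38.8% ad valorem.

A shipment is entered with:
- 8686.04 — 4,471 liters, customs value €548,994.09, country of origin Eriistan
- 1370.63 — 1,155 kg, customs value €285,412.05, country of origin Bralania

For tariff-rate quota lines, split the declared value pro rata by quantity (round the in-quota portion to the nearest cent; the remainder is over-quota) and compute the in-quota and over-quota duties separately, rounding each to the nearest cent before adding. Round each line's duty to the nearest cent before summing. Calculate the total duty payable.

€68,636.67

Line 1 (8686.04, Eriistan, 4,471 liters, €548,994.09):
Code 8686.04 is under a tariff-rate quota (threshold 3,612 liters). In-quota: 3,612 liters at 6.5%; over-quota: 859 liters at 36%.
Pro-rata value split: in-quota = €548,994.09 × 3,612/4,471 = €443,517.48; over-quota = €548,994.09 − €443,517.48 = €105,476.61.
In-quota duty = €443,517.48 × 6.5% = €28,828.64. Over-quota duty = €105,476.61 × 36% = €37,971.58.
Line duty = €28,828.64 + €37,971.58 = €66,800.22.
Line 2 (1370.63, Bralania, 1,155 kg, €285,412.05):
Base rate for 1370.63 is €1.59/kg.
The additional-duty order on 1370.63 targets Zorovia, not Bralania; it does not apply.
Duty = 1,155 × €1.59 = €1,836.45.
Total = €66,800.22 + €1,836.45 = €68,636.67.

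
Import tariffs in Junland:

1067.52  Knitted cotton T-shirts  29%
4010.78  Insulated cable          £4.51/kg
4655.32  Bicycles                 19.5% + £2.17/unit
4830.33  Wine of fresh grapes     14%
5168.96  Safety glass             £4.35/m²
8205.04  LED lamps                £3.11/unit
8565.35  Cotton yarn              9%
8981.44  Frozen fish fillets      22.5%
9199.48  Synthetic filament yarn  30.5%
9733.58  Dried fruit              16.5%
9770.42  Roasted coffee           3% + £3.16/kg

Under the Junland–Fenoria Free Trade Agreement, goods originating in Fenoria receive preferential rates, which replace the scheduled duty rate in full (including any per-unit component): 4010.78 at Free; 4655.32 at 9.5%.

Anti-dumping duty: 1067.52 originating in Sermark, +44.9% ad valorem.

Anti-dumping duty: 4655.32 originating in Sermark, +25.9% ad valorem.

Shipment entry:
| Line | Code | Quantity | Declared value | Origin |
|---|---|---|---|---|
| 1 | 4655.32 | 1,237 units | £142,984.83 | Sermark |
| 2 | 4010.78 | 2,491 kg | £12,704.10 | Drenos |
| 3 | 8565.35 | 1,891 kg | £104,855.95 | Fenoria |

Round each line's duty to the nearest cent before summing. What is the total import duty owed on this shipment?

Line 1 (4655.32, Sermark, 1,237 units, £142,984.83):
Base rate for 4655.32 is 19.5% + £2.17/unit.
4655.32 has an FTA preferential rate, but origin Sermark is not Fenoria; base rate stands.
Additional duty on 4655.32 from Sermark: +25.9%. Applied ad valorem rate: 19.5% + 25.9% = 45.4%.
Duty = £142,984.83 × 45.4% + 1,237 × £2.17 = £67,599.40.
Line 2 (4010.78, Drenos, 2,491 kg, £12,704.10):
Base rate for 4010.78 is £4.51/kg.
4010.78 has an FTA preferential rate, but origin Drenos is not Fenoria; base rate stands.
Duty = 2,491 × £4.51 = £11,234.41.
Line 3 (8565.35, Fenoria, 1,891 kg, £104,855.95):
Base rate for 8565.35 is 9%.
Origin Fenoria is the FTA partner but 8565.35 is not on the preference list; base rate stands.
Duty = £104,855.95 × 9% = £9,437.04.
Total = £67,599.40 + £11,234.41 + £9,437.04 = £88,270.85.

£88,270.85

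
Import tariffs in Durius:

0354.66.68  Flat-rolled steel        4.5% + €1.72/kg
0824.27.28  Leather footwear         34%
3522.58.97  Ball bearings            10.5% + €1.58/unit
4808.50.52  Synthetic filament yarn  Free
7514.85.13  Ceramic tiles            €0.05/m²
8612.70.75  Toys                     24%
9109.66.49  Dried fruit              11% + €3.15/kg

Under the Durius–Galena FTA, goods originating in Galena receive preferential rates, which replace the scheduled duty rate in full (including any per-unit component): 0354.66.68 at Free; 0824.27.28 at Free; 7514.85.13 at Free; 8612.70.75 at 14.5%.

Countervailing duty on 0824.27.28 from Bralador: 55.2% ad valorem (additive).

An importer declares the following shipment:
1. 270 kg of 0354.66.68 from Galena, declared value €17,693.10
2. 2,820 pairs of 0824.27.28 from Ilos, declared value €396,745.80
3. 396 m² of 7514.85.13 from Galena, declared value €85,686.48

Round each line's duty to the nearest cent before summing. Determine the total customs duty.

€134,893.57

Line 1 (0354.66.68, Galena, 270 kg, €17,693.10):
Base rate for 0354.66.68 is 4.5% + €1.72/kg.
Origin Galena qualifies under the Durius–Galena agreement and 0354.66.68 is covered: preferential rate Free applies instead.
Duty = €17,693.10 × 0% = €0.00.
Line 2 (0824.27.28, Ilos, 2,820 pairs, €396,745.80):
Base rate for 0824.27.28 is 34%.
0824.27.28 has an FTA preferential rate, but origin Ilos is not Galena; base rate stands.
The additional-duty order on 0824.27.28 targets Bralador, not Ilos; it does not apply.
Duty = €396,745.80 × 34% = €134,893.57.
Line 3 (7514.85.13, Galena, 396 m², €85,686.48):
Base rate for 7514.85.13 is €0.05/m².
Origin Galena qualifies under the Durius–Galena agreement and 7514.85.13 is covered: preferential rate Free applies instead.
Duty = €85,686.48 × 0% = €0.00.
Total = €0.00 + €134,893.57 + €0.00 = €134,893.57.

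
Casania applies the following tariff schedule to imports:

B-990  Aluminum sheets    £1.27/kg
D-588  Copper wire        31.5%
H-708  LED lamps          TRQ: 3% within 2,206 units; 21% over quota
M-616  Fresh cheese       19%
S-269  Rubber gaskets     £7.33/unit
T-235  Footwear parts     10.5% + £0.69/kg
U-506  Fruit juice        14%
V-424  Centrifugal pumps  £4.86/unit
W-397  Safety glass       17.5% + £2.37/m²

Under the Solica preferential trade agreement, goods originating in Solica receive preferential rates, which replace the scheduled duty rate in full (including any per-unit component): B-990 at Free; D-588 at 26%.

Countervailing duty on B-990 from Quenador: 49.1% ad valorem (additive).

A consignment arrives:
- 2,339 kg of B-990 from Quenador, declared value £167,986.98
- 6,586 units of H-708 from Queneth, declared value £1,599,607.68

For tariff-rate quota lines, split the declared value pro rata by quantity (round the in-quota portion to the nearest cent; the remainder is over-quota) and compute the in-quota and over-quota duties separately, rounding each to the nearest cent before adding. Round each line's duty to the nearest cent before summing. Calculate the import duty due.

Line 1 (B-990, Quenador, 2,339 kg, £167,986.98):
Base rate for B-990 is £1.27/kg.
B-990 has an FTA preferential rate, but origin Quenador is not Solica; base rate stands.
Additional duty on B-990 from Quenador: +49.1% ad valorem. Applied ad valorem rate = 49.1%.
Duty = £167,986.98 × 49.1% + 2,339 × £1.27 = £85,452.14.
Line 2 (H-708, Queneth, 6,586 units, £1,599,607.68):
Code H-708 is under a tariff-rate quota (threshold 2,206 units). In-quota: 2,206 units at 3%; over-quota: 4,380 units at 21%.
Pro-rata value split: in-quota = £1,599,607.68 × 2,206/6,586 = £535,793.28; over-quota = £1,599,607.68 − £535,793.28 = £1,063,814.40.
In-quota duty = £535,793.28 × 3% = £16,073.80. Over-quota duty = £1,063,814.40 × 21% = £223,401.02.
Line duty = £16,073.80 + £223,401.02 = £239,474.82.
Total = £85,452.14 + £239,474.82 = £324,926.96.

£324,926.96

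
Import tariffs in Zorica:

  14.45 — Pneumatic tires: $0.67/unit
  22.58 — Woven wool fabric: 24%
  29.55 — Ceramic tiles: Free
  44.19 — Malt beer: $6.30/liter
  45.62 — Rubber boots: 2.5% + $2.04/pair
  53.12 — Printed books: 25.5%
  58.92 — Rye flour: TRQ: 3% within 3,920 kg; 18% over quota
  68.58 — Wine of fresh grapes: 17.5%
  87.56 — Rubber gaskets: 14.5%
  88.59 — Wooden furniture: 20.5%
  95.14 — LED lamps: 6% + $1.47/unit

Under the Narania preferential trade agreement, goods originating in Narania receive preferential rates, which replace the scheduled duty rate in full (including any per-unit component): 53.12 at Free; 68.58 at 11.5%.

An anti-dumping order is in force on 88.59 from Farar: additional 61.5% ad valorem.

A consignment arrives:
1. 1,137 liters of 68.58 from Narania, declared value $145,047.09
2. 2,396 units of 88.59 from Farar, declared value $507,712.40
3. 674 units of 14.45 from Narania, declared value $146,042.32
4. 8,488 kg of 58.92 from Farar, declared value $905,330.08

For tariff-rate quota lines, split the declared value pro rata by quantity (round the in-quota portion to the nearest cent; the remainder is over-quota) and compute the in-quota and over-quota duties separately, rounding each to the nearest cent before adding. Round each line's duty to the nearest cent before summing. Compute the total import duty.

$533,699.51

Line 1 (68.58, Narania, 1,137 liters, $145,047.09):
Base rate for 68.58 is 17.5%.
Origin Narania qualifies under the Zorica–Narania agreement and 68.58 is covered: preferential rate 11.5% applies instead.
Duty = $145,047.09 × 11.5% = $16,680.42.
Line 2 (88.59, Farar, 2,396 units, $507,712.40):
Base rate for 88.59 is 20.5%.
Additional duty on 88.59 from Farar: +61.5%. Applied ad valorem rate: 20.5% + 61.5% = 82%.
Duty = $507,712.40 × 82% = $416,324.17.
Line 3 (14.45, Narania, 674 units, $146,042.32):
Base rate for 14.45 is $0.67/unit.
Origin Narania is the FTA partner but 14.45 is not on the preference list; base rate stands.
Duty = 674 × $0.67 = $451.58.
Line 4 (58.92, Farar, 8,488 kg, $905,330.08):
Code 58.92 is under a tariff-rate quota (threshold 3,920 kg). In-quota: 3,920 kg at 3%; over-quota: 4,568 kg at 18%.
Pro-rata value split: in-quota = $905,330.08 × 3,920/8,488 = $418,107.20; over-quota = $905,330.08 − $418,107.20 = $487,222.88.
In-quota duty = $418,107.20 × 3% = $12,543.22. Over-quota duty = $487,222.88 × 18% = $87,700.12.
Line duty = $12,543.22 + $87,700.12 = $100,243.34.
Total = $16,680.42 + $416,324.17 + $451.58 + $100,243.34 = $533,699.51.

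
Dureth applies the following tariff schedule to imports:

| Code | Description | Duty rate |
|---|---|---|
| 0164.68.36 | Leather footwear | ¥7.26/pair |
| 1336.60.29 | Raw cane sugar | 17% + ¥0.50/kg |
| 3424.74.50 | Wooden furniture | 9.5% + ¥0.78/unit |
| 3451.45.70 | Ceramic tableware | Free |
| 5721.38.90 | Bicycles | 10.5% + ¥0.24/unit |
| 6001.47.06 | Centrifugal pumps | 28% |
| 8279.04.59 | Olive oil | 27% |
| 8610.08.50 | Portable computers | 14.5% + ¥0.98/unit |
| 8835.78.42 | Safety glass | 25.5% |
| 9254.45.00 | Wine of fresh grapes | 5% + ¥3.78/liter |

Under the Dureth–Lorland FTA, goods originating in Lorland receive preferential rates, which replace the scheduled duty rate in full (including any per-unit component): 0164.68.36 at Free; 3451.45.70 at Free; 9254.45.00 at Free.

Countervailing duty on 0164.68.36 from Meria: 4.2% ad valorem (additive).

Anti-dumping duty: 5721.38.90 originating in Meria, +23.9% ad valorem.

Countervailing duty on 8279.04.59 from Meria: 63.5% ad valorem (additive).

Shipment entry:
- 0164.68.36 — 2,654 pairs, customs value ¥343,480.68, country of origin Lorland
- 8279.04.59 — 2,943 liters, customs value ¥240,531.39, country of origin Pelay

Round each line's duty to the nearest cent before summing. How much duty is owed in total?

Line 1 (0164.68.36, Lorland, 2,654 pairs, ¥343,480.68):
Base rate for 0164.68.36 is ¥7.26/pair.
Origin Lorland qualifies under the Dureth–Lorland agreement and 0164.68.36 is covered: preferential rate Free applies instead.
The additional-duty order on 0164.68.36 targets Meria, not Lorland; it does not apply.
Duty = ¥343,480.68 × 0% = ¥0.00.
Line 2 (8279.04.59, Pelay, 2,943 liters, ¥240,531.39):
Base rate for 8279.04.59 is 27%.
The additional-duty order on 8279.04.59 targets Meria, not Pelay; it does not apply.
Duty = ¥240,531.39 × 27% = ¥64,943.48.
Total = ¥0.00 + ¥64,943.48 = ¥64,943.48.

¥64,943.48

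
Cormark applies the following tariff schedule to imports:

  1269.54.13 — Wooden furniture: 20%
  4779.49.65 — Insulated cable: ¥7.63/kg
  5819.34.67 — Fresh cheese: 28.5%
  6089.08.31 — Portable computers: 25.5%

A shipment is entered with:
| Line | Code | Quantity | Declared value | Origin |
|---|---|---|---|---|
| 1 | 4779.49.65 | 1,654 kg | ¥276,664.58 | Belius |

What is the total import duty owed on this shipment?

¥12,620.02

Line 1 (4779.49.65, Belius, 1,654 kg, ¥276,664.58):
Base rate for 4779.49.65 is ¥7.63/kg.
Duty = 1,654 × ¥7.63 = ¥12,620.02.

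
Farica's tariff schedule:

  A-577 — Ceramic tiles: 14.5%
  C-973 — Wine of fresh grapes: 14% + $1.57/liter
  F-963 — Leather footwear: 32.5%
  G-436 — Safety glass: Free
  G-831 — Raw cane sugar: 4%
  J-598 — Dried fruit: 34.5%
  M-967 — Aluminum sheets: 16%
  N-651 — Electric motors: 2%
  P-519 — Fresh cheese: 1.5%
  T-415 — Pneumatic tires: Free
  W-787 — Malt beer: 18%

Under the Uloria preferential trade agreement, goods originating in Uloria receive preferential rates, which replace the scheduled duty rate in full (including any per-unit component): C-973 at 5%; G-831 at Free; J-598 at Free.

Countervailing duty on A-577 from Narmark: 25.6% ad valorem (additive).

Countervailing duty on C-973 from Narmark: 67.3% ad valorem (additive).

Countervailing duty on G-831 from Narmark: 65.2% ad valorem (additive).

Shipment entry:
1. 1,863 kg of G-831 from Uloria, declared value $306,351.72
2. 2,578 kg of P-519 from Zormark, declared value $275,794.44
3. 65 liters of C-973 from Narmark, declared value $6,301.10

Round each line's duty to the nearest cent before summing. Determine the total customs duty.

Line 1 (G-831, Uloria, 1,863 kg, $306,351.72):
Base rate for G-831 is 4%.
Origin Uloria qualifies under the Farica–Uloria agreement and G-831 is covered: preferential rate Free applies instead.
The additional-duty order on G-831 targets Narmark, not Uloria; it does not apply.
Duty = $306,351.72 × 0% = $0.00.
Line 2 (P-519, Zormark, 2,578 kg, $275,794.44):
Base rate for P-519 is 1.5%.
Duty = $275,794.44 × 1.5% = $4,136.92.
Line 3 (C-973, Narmark, 65 liters, $6,301.10):
Base rate for C-973 is 14% + $1.57/liter.
C-973 has an FTA preferential rate, but origin Narmark is not Uloria; base rate stands.
Additional duty on C-973 from Narmark: +67.3%. Applied ad valorem rate: 14% + 67.3% = 81.3%.
Duty = $6,301.10 × 81.3% + 65 × $1.57 = $5,224.84.
Total = $0.00 + $4,136.92 + $5,224.84 = $9,361.76.

$9,361.76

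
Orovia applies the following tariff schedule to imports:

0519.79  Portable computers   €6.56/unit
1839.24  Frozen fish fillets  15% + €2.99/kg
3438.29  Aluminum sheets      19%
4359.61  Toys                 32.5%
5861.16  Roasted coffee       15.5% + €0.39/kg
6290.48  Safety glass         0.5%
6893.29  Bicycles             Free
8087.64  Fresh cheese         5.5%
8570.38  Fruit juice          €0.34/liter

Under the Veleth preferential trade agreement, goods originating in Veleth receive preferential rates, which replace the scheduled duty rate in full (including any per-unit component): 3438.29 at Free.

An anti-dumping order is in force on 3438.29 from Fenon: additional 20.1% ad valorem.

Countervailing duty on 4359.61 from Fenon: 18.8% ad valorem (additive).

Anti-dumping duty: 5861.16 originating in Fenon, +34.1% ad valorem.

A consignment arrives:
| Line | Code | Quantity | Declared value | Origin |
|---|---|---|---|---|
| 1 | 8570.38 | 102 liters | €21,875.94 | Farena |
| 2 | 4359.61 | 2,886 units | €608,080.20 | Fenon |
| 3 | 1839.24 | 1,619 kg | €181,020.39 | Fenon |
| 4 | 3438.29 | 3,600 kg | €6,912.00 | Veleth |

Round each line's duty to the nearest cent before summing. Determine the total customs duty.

Line 1 (8570.38, Farena, 102 liters, €21,875.94):
Base rate for 8570.38 is €0.34/liter.
Duty = 102 × €0.34 = €34.68.
Line 2 (4359.61, Fenon, 2,886 units, €608,080.20):
Base rate for 4359.61 is 32.5%.
Additional duty on 4359.61 from Fenon: +18.8%. Applied ad valorem rate: 32.5% + 18.8% = 51.3%.
Duty = €608,080.20 × 51.3% = €311,945.14.
Line 3 (1839.24, Fenon, 1,619 kg, €181,020.39):
Base rate for 1839.24 is 15% + €2.99/kg.
Duty = €181,020.39 × 15% + 1,619 × €2.99 = €31,993.87.
Line 4 (3438.29, Veleth, 3,600 kg, €6,912.00):
Base rate for 3438.29 is 19%.
Origin Veleth qualifies under the Orovia–Veleth agreement and 3438.29 is covered: preferential rate Free applies instead.
The additional-duty order on 3438.29 targets Fenon, not Veleth; it does not apply.
Duty = €6,912.00 × 0% = €0.00.
Total = €34.68 + €311,945.14 + €31,993.87 + €0.00 = €343,973.69.

€343,973.69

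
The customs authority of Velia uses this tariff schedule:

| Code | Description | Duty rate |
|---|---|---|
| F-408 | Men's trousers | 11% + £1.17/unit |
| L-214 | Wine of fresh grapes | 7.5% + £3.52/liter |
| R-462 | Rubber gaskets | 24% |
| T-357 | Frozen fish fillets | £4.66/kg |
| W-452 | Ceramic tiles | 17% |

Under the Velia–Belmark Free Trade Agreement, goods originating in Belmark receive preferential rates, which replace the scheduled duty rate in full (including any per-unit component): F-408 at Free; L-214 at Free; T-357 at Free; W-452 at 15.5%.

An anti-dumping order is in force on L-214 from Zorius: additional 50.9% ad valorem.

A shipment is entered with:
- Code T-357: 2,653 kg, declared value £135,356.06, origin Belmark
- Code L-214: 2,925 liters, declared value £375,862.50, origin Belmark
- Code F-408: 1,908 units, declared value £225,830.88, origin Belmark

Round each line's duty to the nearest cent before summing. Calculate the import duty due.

Line 1 (T-357, Belmark, 2,653 kg, £135,356.06):
Base rate for T-357 is £4.66/kg.
Origin Belmark qualifies under the Velia–Belmark agreement and T-357 is covered: preferential rate Free applies instead.
Duty = £135,356.06 × 0% = £0.00.
Line 2 (L-214, Belmark, 2,925 liters, £375,862.50):
Base rate for L-214 is 7.5% + £3.52/liter.
Origin Belmark qualifies under the Velia–Belmark agreement and L-214 is covered: preferential rate Free applies instead.
The additional-duty order on L-214 targets Zorius, not Belmark; it does not apply.
Duty = £375,862.50 × 0% = £0.00.
Line 3 (F-408, Belmark, 1,908 units, £225,830.88):
Base rate for F-408 is 11% + £1.17/unit.
Origin Belmark qualifies under the Velia–Belmark agreement and F-408 is covered: preferential rate Free applies instead.
Duty = £225,830.88 × 0% = £0.00.
Total = £0.00 + £0.00 + £0.00 = £0.00.

£0.00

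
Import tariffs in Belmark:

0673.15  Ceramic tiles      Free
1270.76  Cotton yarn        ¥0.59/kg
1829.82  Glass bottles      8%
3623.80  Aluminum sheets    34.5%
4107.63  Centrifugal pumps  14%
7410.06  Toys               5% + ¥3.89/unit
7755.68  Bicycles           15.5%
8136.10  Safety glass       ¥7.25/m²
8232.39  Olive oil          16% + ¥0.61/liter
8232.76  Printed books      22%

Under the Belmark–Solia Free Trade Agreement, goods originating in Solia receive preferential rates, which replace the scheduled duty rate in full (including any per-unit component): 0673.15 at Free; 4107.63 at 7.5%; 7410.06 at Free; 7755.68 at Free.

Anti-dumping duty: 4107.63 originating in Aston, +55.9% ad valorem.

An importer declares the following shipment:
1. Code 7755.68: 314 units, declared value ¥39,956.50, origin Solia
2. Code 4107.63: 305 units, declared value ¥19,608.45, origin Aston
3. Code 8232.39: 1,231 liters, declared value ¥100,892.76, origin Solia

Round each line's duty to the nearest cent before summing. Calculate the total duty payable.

Line 1 (7755.68, Solia, 314 units, ¥39,956.50):
Base rate for 7755.68 is 15.5%.
Origin Solia qualifies under the Belmark–Solia agreement and 7755.68 is covered: preferential rate Free applies instead.
Duty = ¥39,956.50 × 0% = ¥0.00.
Line 2 (4107.63, Aston, 305 units, ¥19,608.45):
Base rate for 4107.63 is 14%.
4107.63 has an FTA preferential rate, but origin Aston is not Solia; base rate stands.
Additional duty on 4107.63 from Aston: +55.9%. Applied ad valorem rate: 14% + 55.9% = 69.9%.
Duty = ¥19,608.45 × 69.9% = ¥13,706.31.
Line 3 (8232.39, Solia, 1,231 liters, ¥100,892.76):
Base rate for 8232.39 is 16% + ¥0.61/liter.
Origin Solia is the FTA partner but 8232.39 is not on the preference list; base rate stands.
Duty = ¥100,892.76 × 16% + 1,231 × ¥0.61 = ¥16,893.75.
Total = ¥0.00 + ¥13,706.31 + ¥16,893.75 = ¥30,600.06.

¥30,600.06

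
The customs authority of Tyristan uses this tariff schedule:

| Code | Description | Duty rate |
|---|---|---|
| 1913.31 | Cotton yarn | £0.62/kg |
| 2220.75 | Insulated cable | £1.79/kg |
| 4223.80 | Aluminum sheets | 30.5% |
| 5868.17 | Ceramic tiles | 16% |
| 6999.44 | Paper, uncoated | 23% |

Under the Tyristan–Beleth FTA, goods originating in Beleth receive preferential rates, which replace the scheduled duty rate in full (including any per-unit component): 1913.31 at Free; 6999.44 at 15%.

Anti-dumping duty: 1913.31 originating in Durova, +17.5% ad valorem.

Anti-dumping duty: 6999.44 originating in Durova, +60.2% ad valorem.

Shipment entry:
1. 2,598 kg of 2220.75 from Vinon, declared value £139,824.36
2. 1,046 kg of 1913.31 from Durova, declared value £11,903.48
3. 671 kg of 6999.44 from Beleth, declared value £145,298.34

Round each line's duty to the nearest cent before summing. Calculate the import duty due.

£29,176.80

Line 1 (2220.75, Vinon, 2,598 kg, £139,824.36):
Base rate for 2220.75 is £1.79/kg.
Duty = 2,598 × £1.79 = £4,650.42.
Line 2 (1913.31, Durova, 1,046 kg, £11,903.48):
Base rate for 1913.31 is £0.62/kg.
1913.31 has an FTA preferential rate, but origin Durova is not Beleth; base rate stands.
Additional duty on 1913.31 from Durova: +17.5% ad valorem. Applied ad valorem rate = 17.5%.
Duty = £11,903.48 × 17.5% + 1,046 × £0.62 = £2,731.63.
Line 3 (6999.44, Beleth, 671 kg, £145,298.34):
Base rate for 6999.44 is 23%.
Origin Beleth qualifies under the Tyristan–Beleth agreement and 6999.44 is covered: preferential rate 15% applies instead.
The additional-duty order on 6999.44 targets Durova, not Beleth; it does not apply.
Duty = £145,298.34 × 15% = £21,794.75.
Total = £4,650.42 + £2,731.63 + £21,794.75 = £29,176.80.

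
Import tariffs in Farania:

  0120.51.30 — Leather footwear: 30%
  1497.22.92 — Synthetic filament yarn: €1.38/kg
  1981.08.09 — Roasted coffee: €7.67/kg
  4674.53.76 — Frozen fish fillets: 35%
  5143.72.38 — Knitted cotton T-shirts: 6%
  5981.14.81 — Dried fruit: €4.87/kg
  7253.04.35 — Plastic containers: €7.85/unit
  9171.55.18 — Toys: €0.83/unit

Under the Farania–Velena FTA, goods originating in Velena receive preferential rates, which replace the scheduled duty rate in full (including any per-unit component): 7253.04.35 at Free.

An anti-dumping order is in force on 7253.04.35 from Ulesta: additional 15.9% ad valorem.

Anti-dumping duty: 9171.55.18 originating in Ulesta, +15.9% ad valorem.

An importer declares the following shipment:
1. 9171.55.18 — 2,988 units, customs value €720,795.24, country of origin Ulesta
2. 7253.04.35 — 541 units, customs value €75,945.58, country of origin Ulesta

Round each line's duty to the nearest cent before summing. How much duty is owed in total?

€133,408.68

Line 1 (9171.55.18, Ulesta, 2,988 units, €720,795.24):
Base rate for 9171.55.18 is €0.83/unit.
Additional duty on 9171.55.18 from Ulesta: +15.9% ad valorem. Applied ad valorem rate = 15.9%.
Duty = €720,795.24 × 15.9% + 2,988 × €0.83 = €117,086.48.
Line 2 (7253.04.35, Ulesta, 541 units, €75,945.58):
Base rate for 7253.04.35 is €7.85/unit.
7253.04.35 has an FTA preferential rate, but origin Ulesta is not Velena; base rate stands.
Additional duty on 7253.04.35 from Ulesta: +15.9% ad valorem. Applied ad valorem rate = 15.9%.
Duty = €75,945.58 × 15.9% + 541 × €7.85 = €16,322.20.
Total = €117,086.48 + €16,322.20 = €133,408.68.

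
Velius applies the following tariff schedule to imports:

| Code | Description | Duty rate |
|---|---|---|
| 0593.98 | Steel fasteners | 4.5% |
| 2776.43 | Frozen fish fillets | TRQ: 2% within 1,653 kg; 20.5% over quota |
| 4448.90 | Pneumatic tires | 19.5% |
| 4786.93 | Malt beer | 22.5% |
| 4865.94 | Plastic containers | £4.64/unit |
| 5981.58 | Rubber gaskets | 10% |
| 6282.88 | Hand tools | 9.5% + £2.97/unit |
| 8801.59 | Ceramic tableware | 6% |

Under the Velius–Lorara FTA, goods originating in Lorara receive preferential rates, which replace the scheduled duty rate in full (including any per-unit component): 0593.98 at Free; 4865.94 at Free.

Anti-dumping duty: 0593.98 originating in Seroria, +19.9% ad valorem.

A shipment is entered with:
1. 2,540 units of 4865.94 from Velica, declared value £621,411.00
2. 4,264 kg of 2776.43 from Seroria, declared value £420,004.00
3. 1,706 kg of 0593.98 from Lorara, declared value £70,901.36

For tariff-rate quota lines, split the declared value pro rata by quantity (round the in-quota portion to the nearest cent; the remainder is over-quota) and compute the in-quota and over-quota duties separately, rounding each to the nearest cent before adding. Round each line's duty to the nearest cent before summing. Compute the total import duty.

Line 1 (4865.94, Velica, 2,540 units, £621,411.00):
Base rate for 4865.94 is £4.64/unit.
4865.94 has an FTA preferential rate, but origin Velica is not Lorara; base rate stands.
Duty = 2,540 × £4.64 = £11,785.60.
Line 2 (2776.43, Seroria, 4,264 kg, £420,004.00):
Code 2776.43 is under a tariff-rate quota (threshold 1,653 kg). In-quota: 1,653 kg at 2%; over-quota: 2,611 kg at 20.5%.
Pro-rata value split: in-quota = £420,004.00 × 1,653/4,264 = £162,820.50; over-quota = £420,004.00 − £162,820.50 = £257,183.50.
In-quota duty = £162,820.50 × 2% = £3,256.41. Over-quota duty = £257,183.50 × 20.5% = £52,722.62.
Line duty = £3,256.41 + £52,722.62 = £55,979.03.
Line 3 (0593.98, Lorara, 1,706 kg, £70,901.36):
Base rate for 0593.98 is 4.5%.
Origin Lorara qualifies under the Velius–Lorara agreement and 0593.98 is covered: preferential rate Free applies instead.
The additional-duty order on 0593.98 targets Seroria, not Lorara; it does not apply.
Duty = £70,901.36 × 0% = £0.00.
Total = £11,785.60 + £55,979.03 + £0.00 = £67,764.63.

£67,764.63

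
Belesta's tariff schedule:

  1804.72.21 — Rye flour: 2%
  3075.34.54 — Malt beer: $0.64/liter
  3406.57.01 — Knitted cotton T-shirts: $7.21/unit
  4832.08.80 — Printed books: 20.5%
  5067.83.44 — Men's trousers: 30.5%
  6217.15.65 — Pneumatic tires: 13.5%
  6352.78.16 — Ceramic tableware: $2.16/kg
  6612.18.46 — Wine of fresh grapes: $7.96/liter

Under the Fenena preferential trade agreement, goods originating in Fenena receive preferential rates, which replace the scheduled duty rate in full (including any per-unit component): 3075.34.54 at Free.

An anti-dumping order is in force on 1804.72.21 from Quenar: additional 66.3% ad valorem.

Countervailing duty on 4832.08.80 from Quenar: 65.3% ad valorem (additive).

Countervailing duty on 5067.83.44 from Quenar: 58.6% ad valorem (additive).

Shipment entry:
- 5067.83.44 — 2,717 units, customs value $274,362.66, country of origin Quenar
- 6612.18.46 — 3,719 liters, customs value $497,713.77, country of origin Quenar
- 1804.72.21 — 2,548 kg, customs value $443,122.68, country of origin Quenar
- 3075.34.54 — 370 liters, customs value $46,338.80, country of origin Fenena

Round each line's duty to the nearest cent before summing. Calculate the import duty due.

Line 1 (5067.83.44, Quenar, 2,717 units, $274,362.66):
Base rate for 5067.83.44 is 30.5%.
Additional duty on 5067.83.44 from Quenar: +58.6%. Applied ad valorem rate: 30.5% + 58.6% = 89.1%.
Duty = $274,362.66 × 89.1% = $244,457.13.
Line 2 (6612.18.46, Quenar, 3,719 liters, $497,713.77):
Base rate for 6612.18.46 is $7.96/liter.
Duty = 3,719 × $7.96 = $29,603.24.
Line 3 (1804.72.21, Quenar, 2,548 kg, $443,122.68):
Base rate for 1804.72.21 is 2%.
Additional duty on 1804.72.21 from Quenar: +66.3%. Applied ad valorem rate: 2% + 66.3% = 68.3%.
Duty = $443,122.68 × 68.3% = $302,652.79.
Line 4 (3075.34.54, Fenena, 370 liters, $46,338.80):
Base rate for 3075.34.54 is $0.64/liter.
Origin Fenena qualifies under the Belesta–Fenena agreement and 3075.34.54 is covered: preferential rate Free applies instead.
Duty = $46,338.80 × 0% = $0.00.
Total = $244,457.13 + $29,603.24 + $302,652.79 + $0.00 = $576,713.16.

$576,713.16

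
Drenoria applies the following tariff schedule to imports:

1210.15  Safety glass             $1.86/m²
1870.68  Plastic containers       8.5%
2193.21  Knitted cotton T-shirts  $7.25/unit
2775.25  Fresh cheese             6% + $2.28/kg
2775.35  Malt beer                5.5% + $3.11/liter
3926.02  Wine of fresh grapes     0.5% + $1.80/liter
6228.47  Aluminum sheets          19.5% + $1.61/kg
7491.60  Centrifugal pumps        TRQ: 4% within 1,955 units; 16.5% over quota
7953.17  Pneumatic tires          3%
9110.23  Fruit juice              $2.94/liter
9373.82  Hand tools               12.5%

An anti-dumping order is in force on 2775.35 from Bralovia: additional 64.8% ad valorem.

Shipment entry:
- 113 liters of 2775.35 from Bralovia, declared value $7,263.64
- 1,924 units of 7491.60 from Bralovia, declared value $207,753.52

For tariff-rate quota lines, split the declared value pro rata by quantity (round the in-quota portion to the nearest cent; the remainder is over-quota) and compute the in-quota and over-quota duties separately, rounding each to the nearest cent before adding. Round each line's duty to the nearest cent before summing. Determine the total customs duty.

Line 1 (2775.35, Bralovia, 113 liters, $7,263.64):
Base rate for 2775.35 is 5.5% + $3.11/liter.
Additional duty on 2775.35 from Bralovia: +64.8%. Applied ad valorem rate: 5.5% + 64.8% = 70.3%.
Duty = $7,263.64 × 70.3% + 113 × $3.11 = $5,457.77.
Line 2 (7491.60, Bralovia, 1,924 units, $207,753.52):
Code 7491.60 is under a tariff-rate quota (threshold 1,955 units). Quantity 1,924 units is within the quota, so the in-quota rate 4% applies to the full value.
Duty = $207,753.52 × 4% = $8,310.14.
Total = $5,457.77 + $8,310.14 = $13,767.91.

$13,767.91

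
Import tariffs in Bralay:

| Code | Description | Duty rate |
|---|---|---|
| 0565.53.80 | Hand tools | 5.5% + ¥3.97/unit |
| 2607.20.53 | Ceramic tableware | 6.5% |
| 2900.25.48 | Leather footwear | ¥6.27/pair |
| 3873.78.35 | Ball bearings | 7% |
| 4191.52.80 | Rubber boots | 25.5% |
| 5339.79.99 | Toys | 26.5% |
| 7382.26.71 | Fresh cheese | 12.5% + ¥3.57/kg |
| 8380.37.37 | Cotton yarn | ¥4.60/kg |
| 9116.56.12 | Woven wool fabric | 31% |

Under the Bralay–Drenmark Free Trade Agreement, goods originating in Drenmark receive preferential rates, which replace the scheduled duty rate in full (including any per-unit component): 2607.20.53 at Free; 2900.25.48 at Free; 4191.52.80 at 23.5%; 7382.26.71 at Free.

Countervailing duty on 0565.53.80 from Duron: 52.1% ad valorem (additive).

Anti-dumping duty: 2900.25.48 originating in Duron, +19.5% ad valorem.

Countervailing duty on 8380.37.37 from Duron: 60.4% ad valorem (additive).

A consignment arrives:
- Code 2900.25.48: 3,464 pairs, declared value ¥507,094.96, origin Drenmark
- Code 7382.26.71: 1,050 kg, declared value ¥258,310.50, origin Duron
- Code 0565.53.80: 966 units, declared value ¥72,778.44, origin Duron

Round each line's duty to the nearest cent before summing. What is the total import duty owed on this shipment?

¥81,792.71

Line 1 (2900.25.48, Drenmark, 3,464 pairs, ¥507,094.96):
Base rate for 2900.25.48 is ¥6.27/pair.
Origin Drenmark qualifies under the Bralay–Drenmark agreement and 2900.25.48 is covered: preferential rate Free applies instead.
The additional-duty order on 2900.25.48 targets Duron, not Drenmark; it does not apply.
Duty = ¥507,094.96 × 0% = ¥0.00.
Line 2 (7382.26.71, Duron, 1,050 kg, ¥258,310.50):
Base rate for 7382.26.71 is 12.5% + ¥3.57/kg.
7382.26.71 has an FTA preferential rate, but origin Duron is not Drenmark; base rate stands.
Duty = ¥258,310.50 × 12.5% + 1,050 × ¥3.57 = ¥36,037.31.
Line 3 (0565.53.80, Duron, 966 units, ¥72,778.44):
Base rate for 0565.53.80 is 5.5% + ¥3.97/unit.
Additional duty on 0565.53.80 from Duron: +52.1%. Applied ad valorem rate: 5.5% + 52.1% = 57.6%.
Duty = ¥72,778.44 × 57.6% + 966 × ¥3.97 = ¥45,755.40.
Total = ¥0.00 + ¥36,037.31 + ¥45,755.40 = ¥81,792.71.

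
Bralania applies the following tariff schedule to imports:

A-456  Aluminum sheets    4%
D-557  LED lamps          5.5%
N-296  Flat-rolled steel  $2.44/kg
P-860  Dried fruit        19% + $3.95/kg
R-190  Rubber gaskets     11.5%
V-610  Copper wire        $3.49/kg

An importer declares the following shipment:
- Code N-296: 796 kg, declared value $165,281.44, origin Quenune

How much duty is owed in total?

$1,942.24

Line 1 (N-296, Quenune, 796 kg, $165,281.44):
Base rate for N-296 is $2.44/kg.
Duty = 796 × $2.44 = $1,942.24.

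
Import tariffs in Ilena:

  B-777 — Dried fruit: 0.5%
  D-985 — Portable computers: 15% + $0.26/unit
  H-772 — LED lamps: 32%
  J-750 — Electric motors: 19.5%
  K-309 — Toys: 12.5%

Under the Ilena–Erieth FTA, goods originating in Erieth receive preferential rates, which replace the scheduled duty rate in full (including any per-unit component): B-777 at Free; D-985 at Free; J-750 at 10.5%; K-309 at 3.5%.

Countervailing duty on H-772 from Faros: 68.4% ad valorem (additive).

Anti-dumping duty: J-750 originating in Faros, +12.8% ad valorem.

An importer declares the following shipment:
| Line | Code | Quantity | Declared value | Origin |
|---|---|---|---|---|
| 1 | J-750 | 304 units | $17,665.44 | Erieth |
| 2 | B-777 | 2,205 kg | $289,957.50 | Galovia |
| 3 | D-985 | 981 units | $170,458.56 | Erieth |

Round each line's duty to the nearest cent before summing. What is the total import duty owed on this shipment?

$3,304.66

Line 1 (J-750, Erieth, 304 units, $17,665.44):
Base rate for J-750 is 19.5%.
Origin Erieth qualifies under the Ilena–Erieth agreement and J-750 is covered: preferential rate 10.5% applies instead.
The additional-duty order on J-750 targets Faros, not Erieth; it does not apply.
Duty = $17,665.44 × 10.5% = $1,854.87.
Line 2 (B-777, Galovia, 2,205 kg, $289,957.50):
Base rate for B-777 is 0.5%.
B-777 has an FTA preferential rate, but origin Galovia is not Erieth; base rate stands.
Duty = $289,957.50 × 0.5% = $1,449.79.
Line 3 (D-985, Erieth, 981 units, $170,458.56):
Base rate for D-985 is 15% + $0.26/unit.
Origin Erieth qualifies under the Ilena–Erieth agreement and D-985 is covered: preferential rate Free applies instead.
Duty = $170,458.56 × 0% = $0.00.
Total = $1,854.87 + $1,449.79 + $0.00 = $3,304.66.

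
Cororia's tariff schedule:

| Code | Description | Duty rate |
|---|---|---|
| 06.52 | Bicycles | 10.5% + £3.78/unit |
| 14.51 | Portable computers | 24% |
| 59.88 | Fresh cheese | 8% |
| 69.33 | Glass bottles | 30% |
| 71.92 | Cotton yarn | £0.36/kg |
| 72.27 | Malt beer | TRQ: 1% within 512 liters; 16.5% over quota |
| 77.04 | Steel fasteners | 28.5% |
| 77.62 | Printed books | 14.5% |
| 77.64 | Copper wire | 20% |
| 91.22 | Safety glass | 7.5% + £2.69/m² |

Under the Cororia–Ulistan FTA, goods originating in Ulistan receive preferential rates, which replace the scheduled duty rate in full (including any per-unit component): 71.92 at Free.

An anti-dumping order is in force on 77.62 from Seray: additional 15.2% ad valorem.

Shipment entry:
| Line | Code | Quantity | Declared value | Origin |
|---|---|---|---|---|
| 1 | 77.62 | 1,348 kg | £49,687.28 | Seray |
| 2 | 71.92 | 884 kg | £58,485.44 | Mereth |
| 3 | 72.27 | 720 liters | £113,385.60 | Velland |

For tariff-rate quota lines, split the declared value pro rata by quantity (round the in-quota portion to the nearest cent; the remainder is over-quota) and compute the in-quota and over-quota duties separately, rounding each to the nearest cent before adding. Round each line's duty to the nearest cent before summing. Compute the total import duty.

Line 1 (77.62, Seray, 1,348 kg, £49,687.28):
Base rate for 77.62 is 14.5%.
Additional duty on 77.62 from Seray: +15.2%. Applied ad valorem rate: 14.5% + 15.2% = 29.7%.
Duty = £49,687.28 × 29.7% = £14,757.12.
Line 2 (71.92, Mereth, 884 kg, £58,485.44):
Base rate for 71.92 is £0.36/kg.
71.92 has an FTA preferential rate, but origin Mereth is not Ulistan; base rate stands.
Duty = 884 × £0.36 = £318.24.
Line 3 (72.27, Velland, 720 liters, £113,385.60):
Code 72.27 is under a tariff-rate quota (threshold 512 liters). In-quota: 512 liters at 1%; over-quota: 208 liters at 16.5%.
Pro-rata value split: in-quota = £113,385.60 × 512/720 = £80,629.76; over-quota = £113,385.60 − £80,629.76 = £32,755.84.
In-quota duty = £80,629.76 × 1% = £806.30. Over-quota duty = £32,755.84 × 16.5% = £5,404.71.
Line duty = £806.30 + £5,404.71 = £6,211.01.
Total = £14,757.12 + £318.24 + £6,211.01 = £21,286.37.

£21,286.37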